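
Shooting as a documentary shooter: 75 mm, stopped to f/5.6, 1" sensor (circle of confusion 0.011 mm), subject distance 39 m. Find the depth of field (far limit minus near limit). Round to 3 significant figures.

40.6 m

Hyperfocal distance H = f²/(N·c) + f = 75²/(5.6 × 0.011) + 75 = 5625/0.0616 + 75 ≈ 91389.9 mm ≈ 91.39 m.
Near limit Dn = s·(H − f)/(H + s − 2f) = 39000 × (91389.9 − 75) / (91389.9 + 39000 − 2 × 75) = 39000 × 91314.9 / 130239.9 ≈ 27344 mm.
Far limit Df = s·(H − f)/(H − s) = 39000 × (91389.9 − 75) / (91389.9 − 39000) = 39000 × 91314.9 / 52389.9 ≈ 67976 mm.
Depth of field = Df − Dn = 67976 − 27344 ≈ 40632 mm ≈ 40.6 m.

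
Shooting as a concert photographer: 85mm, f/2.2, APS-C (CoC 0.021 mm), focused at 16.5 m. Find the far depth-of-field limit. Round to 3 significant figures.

Hyperfocal distance H = f²/(N·c) + f = 85²/(2.2 × 0.021) + 85 = 7225/0.0462 + 85 ≈ 156470.3 mm ≈ 156.5 m.
Far limit Df = s·(H − f)/(H − s) = 16500 × (156470.3 − 85) / (156470.3 − 16500) = 16500 × 156385.3 / 139970.3 ≈ 18435 mm ≈ 18.4 m.

18.4 m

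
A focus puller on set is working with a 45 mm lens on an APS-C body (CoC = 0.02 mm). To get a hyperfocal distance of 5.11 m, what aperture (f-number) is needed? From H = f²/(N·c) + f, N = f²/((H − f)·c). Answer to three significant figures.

f/20

Rearrange H = f²/(N·c) + f for N: N = f² / ((H − f)·c).
N = 45² / ((5110 − 45) × 0.02) = 2025 / 101.3 ≈ 20.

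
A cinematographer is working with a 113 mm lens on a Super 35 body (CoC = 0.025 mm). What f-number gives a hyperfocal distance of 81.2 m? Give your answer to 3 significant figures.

Rearrange H = f²/(N·c) + f for N: N = f² / ((H − f)·c).
N = 113² / ((81200 − 113) × 0.025) = 12769 / 2027 ≈ 6.30.

f/6.30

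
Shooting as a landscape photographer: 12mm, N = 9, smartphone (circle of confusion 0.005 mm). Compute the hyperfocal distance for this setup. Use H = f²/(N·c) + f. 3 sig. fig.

Hyperfocal distance H = f²/(N·c) + f = 12²/(9 × 0.005) + 12 = 144/0.045 + 12 ≈ 3212.0 mm ≈ 3.21 m.

3.21 m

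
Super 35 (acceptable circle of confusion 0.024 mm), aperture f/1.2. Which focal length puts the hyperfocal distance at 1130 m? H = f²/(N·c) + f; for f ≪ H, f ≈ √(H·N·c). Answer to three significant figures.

180 mm

From H = f²/(N·c) + f, with f ≪ H: f ≈ √(H·N·c) = √(1130000 × 1.2 × 0.024) = √32544 ≈ 180.4 mm.
The +f correction barely moves this — solving exactly, f² + N·c·f − N·c·H = 0 ⇒ f = (−N·c + √((N·c)² + 4·N·c·H))/2 = (−0.0288 + √130176)/2 ≈ 180.39 mm, so f ≈ 180 mm.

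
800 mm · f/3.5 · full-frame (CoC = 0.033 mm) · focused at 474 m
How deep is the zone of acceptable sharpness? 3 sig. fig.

81.6 m

Hyperfocal distance H = f²/(N·c) + f = 800²/(3.5 × 0.033) + 800 = 640000/0.1155 + 800 ≈ 5541925.5 mm ≈ 5542 m.
Near limit Dn = s·(H − f)/(H + s − 2f) = 474000 × (5541925.5 − 800) / (5541925.5 + 474000 − 2 × 800) = 474000 × 5541125.5 / 6014325.5 ≈ 436706 mm.
Far limit Df = s·(H − f)/(H − s) = 474000 × (5541925.5 − 800) / (5541925.5 − 474000) = 474000 × 5541125.5 / 5067925.5 ≈ 518258 mm.
Depth of field = Df − Dn = 518258 − 436706 ≈ 81552 mm ≈ 81.6 m.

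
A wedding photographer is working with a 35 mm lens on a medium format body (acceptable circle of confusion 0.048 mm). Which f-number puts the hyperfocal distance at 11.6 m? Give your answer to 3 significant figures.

Rearrange H = f²/(N·c) + f for N: N = f² / ((H − f)·c).
N = 35² / ((11600 − 35) × 0.048) = 1225 / 555.1 ≈ 2.21.

f/2.21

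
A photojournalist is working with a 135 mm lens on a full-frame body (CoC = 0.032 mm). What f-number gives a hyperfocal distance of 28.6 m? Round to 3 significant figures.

f/20

Rearrange H = f²/(N·c) + f for N: N = f² / ((H − f)·c).
N = 135² / ((28600 − 135) × 0.032) = 18225 / 910.9 ≈ 20.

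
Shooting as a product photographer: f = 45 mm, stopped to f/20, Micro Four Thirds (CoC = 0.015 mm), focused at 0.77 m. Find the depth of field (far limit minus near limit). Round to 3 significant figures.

167 mm

Hyperfocal distance H = f²/(N·c) + f = 45²/(20 × 0.015) + 45 = 2025/0.3 + 45 ≈ 6795.0 mm ≈ 6.795 m.
Near limit Dn = s·(H − f)/(H + s − 2f) = 770 × (6795.0 − 45) / (6795.0 + 770 − 2 × 45) = 770 × 6750.0 / 7475.0 ≈ 695.32 mm.
Far limit Df = s·(H − f)/(H − s) = 770 × (6795.0 − 45) / (6795.0 − 770) = 770 × 6750.0 / 6025.0 ≈ 862.66 mm.
Depth of field = Df − Dn = 862.66 − 695.32 ≈ 167.34 mm.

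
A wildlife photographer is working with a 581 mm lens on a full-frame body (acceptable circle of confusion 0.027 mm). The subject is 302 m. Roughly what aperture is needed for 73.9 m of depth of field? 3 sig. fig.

Write h = H − f = f²/(N·c). The thin-lens limits are Dn = s·h/(h + (s−f)) and Df = s·h/(h − (s−f)), so DoF = Df − Dn = 2·s·(s−f)·h / (h² − (s−f)²).
That is a quadratic in h: DoF·h² − 2·s·(s−f)·h − DoF·(s−f)² = 0 ⇒ h = (s−f)·(s + √(s² + DoF²)) / DoF = 301419 × (302000 + √(302000² + 73900²)) / 73900 = 301419 × (302000 + 310910) / 73900 ≈ 2499903 mm.
Then N = f²/(c·h) = 581² / (0.027 × 2499903) = 337561 / 67497 ≈ 5.

f/5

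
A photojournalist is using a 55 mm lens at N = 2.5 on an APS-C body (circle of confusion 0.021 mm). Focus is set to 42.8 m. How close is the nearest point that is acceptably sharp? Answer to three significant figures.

Hyperfocal distance H = f²/(N·c) + f = 55²/(2.5 × 0.021) + 55 = 3025/0.0525 + 55 ≈ 57674.0 mm ≈ 57.67 m.
Near limit Dn = s·(H − f)/(H + s − 2f) = 42800 × (57674.0 − 55) / (57674.0 + 42800 − 2 × 55) = 42800 × 57619.0 / 100364.0 ≈ 24572 mm ≈ 24.6 m.

24.6 m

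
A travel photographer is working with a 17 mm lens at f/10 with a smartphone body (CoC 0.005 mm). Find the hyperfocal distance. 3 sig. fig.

Hyperfocal distance H = f²/(N·c) + f = 17²/(10 × 0.005) + 17 = 289/0.05 + 17 ≈ 5797.0 mm ≈ 5.80 m.

5.80 m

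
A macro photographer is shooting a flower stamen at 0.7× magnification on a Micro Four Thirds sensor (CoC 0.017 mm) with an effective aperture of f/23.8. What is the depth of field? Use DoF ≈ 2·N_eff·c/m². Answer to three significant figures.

1.65 mm

At magnification m, DoF ≈ 2·N_eff·c/m² = 2 × 23.8 × 0.017 / 0.7² = 0.8092 / 0.49 ≈ 1.65 mm.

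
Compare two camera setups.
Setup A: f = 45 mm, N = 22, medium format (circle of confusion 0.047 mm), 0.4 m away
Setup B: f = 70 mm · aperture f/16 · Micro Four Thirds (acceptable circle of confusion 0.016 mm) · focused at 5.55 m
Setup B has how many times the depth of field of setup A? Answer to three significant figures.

Setup A: H = 45²/(22×0.047) + 45 ≈ 2003.4 mm; DoF = Df − Dn = 488.56 − 338.62 ≈ 149.94 mm.
Setup B: H = 70²/(16×0.016) + 70 ≈ 19210.6 mm; DoF = Df − Dn = 7776.4 − 4314.7 ≈ 3461.7 mm.
Ratio = 3461.7 / 149.94 ≈ 23.1.

23.1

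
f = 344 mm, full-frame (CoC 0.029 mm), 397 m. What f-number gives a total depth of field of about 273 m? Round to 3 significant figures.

Write h = H − f = f²/(N·c). The thin-lens limits are Dn = s·h/(h + (s−f)) and Df = s·h/(h − (s−f)), so DoF = Df − Dn = 2·s·(s−f)·h / (h² − (s−f)²).
That is a quadratic in h: DoF·h² − 2·s·(s−f)·h − DoF·(s−f)² = 0 ⇒ h = (s−f)·(s + √(s² + DoF²)) / DoF = 396656 × (397000 + √(397000² + 273000²)) / 273000 = 396656 × (397000 + 481807) / 273000 ≈ 1276865 mm.
Then N = f²/(c·h) = 344² / (0.029 × 1276865) = 118336 / 37029 ≈ 3.20.

f/3.20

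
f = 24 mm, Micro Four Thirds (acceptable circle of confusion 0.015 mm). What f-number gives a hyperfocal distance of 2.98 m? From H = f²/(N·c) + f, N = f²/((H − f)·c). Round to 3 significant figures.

Rearrange H = f²/(N·c) + f for N: N = f² / ((H − f)·c).
N = 24² / ((2980 − 24) × 0.015) = 576 / 44.34 ≈ 13.

f/13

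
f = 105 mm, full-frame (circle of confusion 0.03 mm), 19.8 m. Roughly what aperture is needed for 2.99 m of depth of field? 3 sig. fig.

f/1.40

Write h = H − f = f²/(N·c). The thin-lens limits are Dn = s·h/(h + (s−f)) and Df = s·h/(h − (s−f)), so DoF = Df − Dn = 2·s·(s−f)·h / (h² − (s−f)²).
That is a quadratic in h: DoF·h² − 2·s·(s−f)·h − DoF·(s−f)² = 0 ⇒ h = (s−f)·(s + √(s² + DoF²)) / DoF = 19695 × (19800 + √(19800² + 2990²)) / 2990 = 19695 × (19800 + 20024.5) / 2990 ≈ 262322 mm.
Then N = f²/(c·h) = 105² / (0.03 × 262322) = 11025 / 7869.7 ≈ 1.40.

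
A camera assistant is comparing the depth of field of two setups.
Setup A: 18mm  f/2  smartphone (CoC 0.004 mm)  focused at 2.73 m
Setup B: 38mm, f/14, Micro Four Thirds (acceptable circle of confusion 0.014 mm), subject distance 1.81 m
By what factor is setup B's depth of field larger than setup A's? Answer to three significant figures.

Setup A: H = 18²/(2×0.004) + 18 ≈ 40518.0 mm; DoF = Df − Dn = 2925.93 − 2558.66 ≈ 367.27 mm.
Setup B: H = 38²/(14×0.014) + 38 ≈ 7405.3 mm; DoF = Df − Dn = 2383.21 − 1459.06 ≈ 924.15 mm.
Ratio = 924.15 / 367.27 ≈ 2.52.

2.52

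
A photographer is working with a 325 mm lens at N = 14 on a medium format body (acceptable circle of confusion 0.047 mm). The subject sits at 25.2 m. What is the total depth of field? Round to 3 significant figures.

Hyperfocal distance H = f²/(N·c) + f = 325²/(14 × 0.047) + 325 = 105625/0.658 + 325 ≈ 160849.3 mm ≈ 160.8 m.
Near limit Dn = s·(H − f)/(H + s − 2f) = 25200 × (160849.3 − 325) / (160849.3 + 25200 − 2 × 325) = 25200 × 160524.3 / 185399.3 ≈ 21818.9 mm.
Far limit Df = s·(H − f)/(H − s) = 25200 × (160849.3 − 325) / (160849.3 − 25200) = 25200 × 160524.3 / 135649.3 ≈ 29821.1 mm.
Depth of field = Df − Dn = 29821.1 − 21818.9 ≈ 8002.2 mm ≈ 8.00 m.

8.00 m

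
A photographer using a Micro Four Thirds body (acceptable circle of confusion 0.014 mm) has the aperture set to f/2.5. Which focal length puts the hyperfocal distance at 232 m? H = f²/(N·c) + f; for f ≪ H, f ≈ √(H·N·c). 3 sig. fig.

From H = f²/(N·c) + f, with f ≪ H: f ≈ √(H·N·c) = √(232000 × 2.5 × 0.014) = √8120.0 ≈ 90.11 mm.
The +f correction barely moves this — solving exactly, f² + N·c·f − N·c·H = 0 ⇒ f = (−N·c + √((N·c)² + 4·N·c·H))/2 = (−0.035 + √32480)/2 ≈ 90.094 mm, so f ≈ 90.1 mm.

90.1 mm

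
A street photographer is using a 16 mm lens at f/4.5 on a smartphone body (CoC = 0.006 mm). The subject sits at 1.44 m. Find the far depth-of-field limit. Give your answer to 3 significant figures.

1.69 m

Hyperfocal distance H = f²/(N·c) + f = 16²/(4.5 × 0.006) + 16 = 256/0.027 + 16 ≈ 9497.5 mm ≈ 9.497 m.
Far limit Df = s·(H − f)/(H − s) = 1440 × (9497.5 − 16) / (9497.5 − 1440) = 1440 × 9481.5 / 8057.5 ≈ 1694.5 mm ≈ 1.69 m.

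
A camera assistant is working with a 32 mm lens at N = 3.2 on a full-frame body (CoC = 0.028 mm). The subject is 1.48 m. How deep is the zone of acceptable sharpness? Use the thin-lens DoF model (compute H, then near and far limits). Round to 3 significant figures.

Hyperfocal distance H = f²/(N·c) + f = 32²/(3.2 × 0.028) + 32 = 1024/0.0896 + 32 ≈ 11460.6 mm ≈ 11.46 m.
Near limit Dn = s·(H − f)/(H + s − 2f) = 1480 × (11460.6 − 32) / (11460.6 + 1480 − 2 × 32) = 1480 × 11428.6 / 12876.6 ≈ 1313.57 mm.
Far limit Df = s·(H − f)/(H − s) = 1480 × (11460.6 − 32) / (11460.6 − 1480) = 1480 × 11428.6 / 9980.6 ≈ 1694.72 mm.
Depth of field = Df − Dn = 1694.72 − 1313.57 ≈ 381.15 mm.

381 mm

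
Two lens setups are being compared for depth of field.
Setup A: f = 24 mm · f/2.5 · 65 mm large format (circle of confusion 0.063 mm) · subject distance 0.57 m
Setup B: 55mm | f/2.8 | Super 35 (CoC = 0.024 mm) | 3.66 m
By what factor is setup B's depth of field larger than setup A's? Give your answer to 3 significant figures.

Setup A: H = 24²/(2.5×0.063) + 24 ≈ 3681.1 mm; DoF = Df − Dn = 670.03 − 495.96 ≈ 174.07 mm.
Setup B: H = 55²/(2.8×0.024) + 55 ≈ 45069.9 mm; DoF = Df − Dn = 3978.63 − 3388.62 ≈ 590.01 mm.
Ratio = 590.01 / 174.07 ≈ 3.39.

3.39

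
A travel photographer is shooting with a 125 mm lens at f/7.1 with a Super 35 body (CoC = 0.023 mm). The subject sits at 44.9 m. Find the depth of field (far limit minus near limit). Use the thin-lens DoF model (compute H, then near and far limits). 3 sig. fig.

Hyperfocal distance H = f²/(N·c) + f = 125²/(7.1 × 0.023) + 125 = 15625/0.1633 + 125 ≈ 95807.8 mm ≈ 95.81 m.
Near limit Dn = s·(H − f)/(H + s − 2f) = 44900 × (95807.8 − 125) / (95807.8 + 44900 − 2 × 125) = 44900 × 95682.8 / 140457.8 ≈ 30587 mm.
Far limit Df = s·(H − f)/(H − s) = 44900 × (95807.8 − 125) / (95807.8 − 44900) = 44900 × 95682.8 / 50907.8 ≈ 84391 mm.
Depth of field = Df − Dn = 84391 − 30587 ≈ 53804 mm ≈ 53.8 m.

53.8 m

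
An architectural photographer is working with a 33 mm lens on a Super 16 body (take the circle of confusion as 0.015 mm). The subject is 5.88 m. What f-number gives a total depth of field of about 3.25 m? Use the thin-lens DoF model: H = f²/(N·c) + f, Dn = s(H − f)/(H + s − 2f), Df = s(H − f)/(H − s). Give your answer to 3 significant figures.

Write h = H − f = f²/(N·c). The thin-lens limits are Dn = s·h/(h + (s−f)) and Df = s·h/(h − (s−f)), so DoF = Df − Dn = 2·s·(s−f)·h / (h² − (s−f)²).
That is a quadratic in h: DoF·h² − 2·s·(s−f)·h − DoF·(s−f)² = 0 ⇒ h = (s−f)·(s + √(s² + DoF²)) / DoF = 5847 × (5880 + √(5880² + 3250²)) / 3250 = 5847 × (5880 + 6718.40) / 3250 ≈ 22665 mm.
Then N = f²/(c·h) = 33² / (0.015 × 22665) = 1089 / 339.98 ≈ 3.20.

f/3.20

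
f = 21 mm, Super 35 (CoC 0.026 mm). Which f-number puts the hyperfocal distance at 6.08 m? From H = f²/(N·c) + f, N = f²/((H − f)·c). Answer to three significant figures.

f/2.80

Rearrange H = f²/(N·c) + f for N: N = f² / ((H − f)·c).
N = 21² / ((6080 − 21) × 0.026) = 441 / 157.5 ≈ 2.80.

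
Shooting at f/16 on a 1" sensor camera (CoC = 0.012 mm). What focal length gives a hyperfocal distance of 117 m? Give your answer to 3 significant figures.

150 mm

From H = f²/(N·c) + f, with f ≪ H: f ≈ √(H·N·c) = √(117000 × 16 × 0.012) = √22464 ≈ 149.9 mm.
The +f correction barely moves this — solving exactly, f² + N·c·f − N·c·H = 0 ⇒ f = (−N·c + √((N·c)² + 4·N·c·H))/2 = (−0.192 + √89856)/2 ≈ 149.78 mm, so f ≈ 150 mm.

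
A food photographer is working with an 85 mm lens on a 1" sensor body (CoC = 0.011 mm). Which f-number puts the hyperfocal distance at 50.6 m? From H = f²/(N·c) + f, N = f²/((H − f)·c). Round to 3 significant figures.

f/13

Rearrange H = f²/(N·c) + f for N: N = f² / ((H − f)·c).
N = 85² / ((50600 − 85) × 0.011) = 7225 / 555.7 ≈ 13.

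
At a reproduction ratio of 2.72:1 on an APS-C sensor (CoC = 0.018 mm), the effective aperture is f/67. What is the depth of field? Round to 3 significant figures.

0.326 mm

At magnification m, DoF ≈ 2·N_eff·c/m² = 2 × 67 × 0.018 / 2.72² = 2.412 / 7.398 ≈ 0.326 mm.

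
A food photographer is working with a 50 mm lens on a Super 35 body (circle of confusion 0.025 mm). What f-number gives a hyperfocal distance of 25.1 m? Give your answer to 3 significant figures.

Rearrange H = f²/(N·c) + f for N: N = f² / ((H − f)·c).
N = 50² / ((25100 − 50) × 0.025) = 2500 / 626.2 ≈ 3.99.

f/3.99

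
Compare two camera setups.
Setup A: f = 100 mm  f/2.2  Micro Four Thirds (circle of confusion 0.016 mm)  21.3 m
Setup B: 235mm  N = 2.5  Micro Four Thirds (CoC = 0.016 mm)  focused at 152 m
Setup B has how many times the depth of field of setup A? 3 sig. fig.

10.6

Setup A: H = 100²/(2.2×0.016) + 100 ≈ 284190.9 mm; DoF = Df − Dn = 23017.7 − 19820.9 ≈ 3196.8 mm.
Setup B: H = 235²/(2.5×0.016) + 235 ≈ 1380860.0 mm; DoF = Df − Dn = 170772 − 136946 ≈ 33826 mm.
Ratio = 33826 / 3196.8 ≈ 10.6.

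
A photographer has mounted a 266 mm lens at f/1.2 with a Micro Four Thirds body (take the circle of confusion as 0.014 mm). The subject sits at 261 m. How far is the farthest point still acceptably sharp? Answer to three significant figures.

278 m

Hyperfocal distance H = f²/(N·c) + f = 266²/(1.2 × 0.014) + 266 = 70756/0.0168 + 266 ≈ 4211932.7 mm ≈ 4212 m.
Far limit Df = s·(H − f)/(H − s) = 261000 × (4211932.7 − 266) / (4211932.7 − 261000) = 261000 × 4211666.7 / 3950932.7 ≈ 278224 mm ≈ 278 m.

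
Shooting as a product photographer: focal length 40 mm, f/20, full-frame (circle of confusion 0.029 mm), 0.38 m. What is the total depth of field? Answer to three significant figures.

Hyperfocal distance H = f²/(N·c) + f = 40²/(20 × 0.029) + 40 = 1600/0.58 + 40 ≈ 2798.6 mm ≈ 2.799 m.
Near limit Dn = s·(H − f)/(H + s − 2f) = 380 × (2798.6 − 40) / (2798.6 + 380 − 2 × 40) = 380 × 2758.6 / 3098.6 ≈ 338.304 mm.
Far limit Df = s·(H − f)/(H − s) = 380 × (2798.6 − 40) / (2798.6 − 380) = 380 × 2758.6 / 2418.6 ≈ 433.419 mm.
Depth of field = Df − Dn = 433.419 − 338.304 ≈ 95.115 mm.

95.1 mm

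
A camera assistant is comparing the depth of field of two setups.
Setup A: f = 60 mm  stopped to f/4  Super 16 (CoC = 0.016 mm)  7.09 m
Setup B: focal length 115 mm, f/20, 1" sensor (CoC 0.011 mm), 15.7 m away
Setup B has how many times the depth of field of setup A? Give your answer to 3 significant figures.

Setup A: H = 60²/(4×0.016) + 60 ≈ 56310.0 mm; DoF = Df − Dn = 8102.7 − 6302.3 ≈ 1800.4 mm.
Setup B: H = 115²/(20×0.011) + 115 ≈ 60228.6 mm; DoF = Df − Dn = 21195.0 − 12467.6 ≈ 8727.4 mm.
Ratio = 8727.4 / 1800.4 ≈ 4.85.

4.85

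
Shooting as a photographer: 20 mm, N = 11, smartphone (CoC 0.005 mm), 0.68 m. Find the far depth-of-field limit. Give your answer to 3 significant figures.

0.748 m

Hyperfocal distance H = f²/(N·c) + f = 20²/(11 × 0.005) + 20 = 400/0.055 + 20 ≈ 7292.7 mm ≈ 7.293 m.
Far limit Df = s·(H − f)/(H − s) = 680 × (7292.7 − 20) / (7292.7 − 680) = 680 × 7272.7 / 6612.7 ≈ 747.87 mm ≈ 0.748 m.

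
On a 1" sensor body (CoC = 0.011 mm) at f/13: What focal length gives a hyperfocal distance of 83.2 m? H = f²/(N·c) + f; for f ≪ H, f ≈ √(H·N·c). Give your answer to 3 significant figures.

From H = f²/(N·c) + f, with f ≪ H: f ≈ √(H·N·c) = √(83200 × 13 × 0.011) = √11898 ≈ 109.1 mm.
The +f correction barely moves this — solving exactly, f² + N·c·f − N·c·H = 0 ⇒ f = (−N·c + √((N·c)² + 4·N·c·H))/2 = (−0.143 + √47590)/2 ≈ 109.00 mm, so f ≈ 109 mm.

109 mm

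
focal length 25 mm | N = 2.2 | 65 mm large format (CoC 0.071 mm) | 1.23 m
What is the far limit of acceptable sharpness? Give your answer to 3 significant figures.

Hyperfocal distance H = f²/(N·c) + f = 25²/(2.2 × 0.071) + 25 = 625/0.1562 + 25 ≈ 4026.3 mm ≈ 4.026 m.
Far limit Df = s·(H − f)/(H − s) = 1230 × (4026.3 − 25) / (4026.3 − 1230) = 1230 × 4001.3 / 2796.3 ≈ 1760.0 mm ≈ 1.76 m.

1.76 m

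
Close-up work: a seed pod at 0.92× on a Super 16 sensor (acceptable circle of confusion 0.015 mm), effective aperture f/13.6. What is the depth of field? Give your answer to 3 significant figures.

At magnification m, DoF ≈ 2·N_eff·c/m² = 2 × 13.6 × 0.015 / 0.92² = 0.408 / 0.8464 ≈ 0.482 mm.

0.482 mm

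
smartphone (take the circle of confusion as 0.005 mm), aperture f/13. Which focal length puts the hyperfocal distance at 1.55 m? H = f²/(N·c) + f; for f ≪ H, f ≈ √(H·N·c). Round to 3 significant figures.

From H = f²/(N·c) + f, with f ≪ H: f ≈ √(H·N·c) = √(1550 × 13 × 0.005) = √100.75 ≈ 10.04 mm.
The +f correction barely moves this — solving exactly, f² + N·c·f − N·c·H = 0 ⇒ f = (−N·c + √((N·c)² + 4·N·c·H))/2 = (−0.065 + √403.00)/2 ≈ 10.005 mm, so f ≈ 10.0 mm.

10.0 mm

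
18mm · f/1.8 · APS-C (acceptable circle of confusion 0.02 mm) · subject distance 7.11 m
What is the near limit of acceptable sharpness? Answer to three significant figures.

Hyperfocal distance H = f²/(N·c) + f = 18²/(1.8 × 0.02) + 18 = 324/0.036 + 18 ≈ 9018.0 mm ≈ 9.018 m.
Near limit Dn = s·(H − f)/(H + s − 2f) = 7110 × (9018.0 − 18) / (9018.0 + 7110 − 2 × 18) = 7110 × 9000.0 / 16092.0 ≈ 3976.5 mm ≈ 3.98 m.

3.98 m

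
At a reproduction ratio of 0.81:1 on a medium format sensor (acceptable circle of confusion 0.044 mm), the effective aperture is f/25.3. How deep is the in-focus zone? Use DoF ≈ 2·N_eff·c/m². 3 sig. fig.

3.39 mm

At magnification m, DoF ≈ 2·N_eff·c/m² = 2 × 25.3 × 0.044 / 0.81² = 2.226 / 0.6561 ≈ 3.39 mm.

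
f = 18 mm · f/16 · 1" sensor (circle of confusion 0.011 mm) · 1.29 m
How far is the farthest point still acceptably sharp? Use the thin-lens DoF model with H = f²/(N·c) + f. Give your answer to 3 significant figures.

4.17 m

Hyperfocal distance H = f²/(N·c) + f = 18²/(16 × 0.011) + 18 = 324/0.176 + 18 ≈ 1858.9 mm ≈ 1.859 m.
Far limit Df = s·(H − f)/(H − s) = 1290 × (1858.9 − 18) / (1858.9 − 1290) = 1290 × 1840.9 / 568.9 ≈ 4174.3 mm ≈ 4.17 m.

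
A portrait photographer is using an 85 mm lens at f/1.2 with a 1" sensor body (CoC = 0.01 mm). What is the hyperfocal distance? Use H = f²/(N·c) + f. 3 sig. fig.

602 m

Hyperfocal distance H = f²/(N·c) + f = 85²/(1.2 × 0.01) + 85 = 7225/0.012 + 85 ≈ 602168.3 mm ≈ 602 m.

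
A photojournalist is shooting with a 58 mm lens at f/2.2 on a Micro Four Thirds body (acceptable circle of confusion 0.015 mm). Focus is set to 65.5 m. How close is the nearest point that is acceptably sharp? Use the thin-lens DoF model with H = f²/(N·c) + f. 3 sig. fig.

39.9 m

Hyperfocal distance H = f²/(N·c) + f = 58²/(2.2 × 0.015) + 58 = 3364/0.033 + 58 ≈ 101997.4 mm ≈ 102.0 m.
Near limit Dn = s·(H − f)/(H + s − 2f) = 65500 × (101997.4 − 58) / (101997.4 + 65500 − 2 × 58) = 65500 × 101939.4 / 167381.4 ≈ 39891 mm ≈ 39.9 m.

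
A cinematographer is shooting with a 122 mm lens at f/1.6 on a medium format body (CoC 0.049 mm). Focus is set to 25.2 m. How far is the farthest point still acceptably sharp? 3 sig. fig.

Hyperfocal distance H = f²/(N·c) + f = 122²/(1.6 × 0.049) + 122 = 14884/0.0784 + 122 ≈ 189968.9 mm ≈ 190.0 m.
Far limit Df = s·(H − f)/(H − s) = 25200 × (189968.9 − 122) / (189968.9 − 25200) = 25200 × 189846.9 / 164768.9 ≈ 29035 mm ≈ 29.0 m.

29.0 m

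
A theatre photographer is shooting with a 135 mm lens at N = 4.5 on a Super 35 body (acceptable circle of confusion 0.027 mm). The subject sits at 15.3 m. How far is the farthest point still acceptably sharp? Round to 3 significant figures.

Hyperfocal distance H = f²/(N·c) + f = 135²/(4.5 × 0.027) + 135 = 18225/0.1215 + 135 ≈ 150135.0 mm ≈ 150.1 m.
Far limit Df = s·(H − f)/(H − s) = 15300 × (150135.0 − 135) / (150135.0 − 15300) = 15300 × 150000.0 / 134835.0 ≈ 17021 mm ≈ 17.0 m.

17.0 m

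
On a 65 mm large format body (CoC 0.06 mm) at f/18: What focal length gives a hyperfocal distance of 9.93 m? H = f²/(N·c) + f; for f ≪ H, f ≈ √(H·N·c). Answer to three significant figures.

103 mm

From H = f²/(N·c) + f, with f ≪ H: f ≈ √(H·N·c) = √(9930 × 18 × 0.06) = √10724 ≈ 103.6 mm.
Exact: f² + N·c·f − N·c·H = 0 ⇒ f = (−N·c + √((N·c)² + 4·N·c·H))/2 = (−1.08 + √42899)/2 ≈ 103.02 mm ≈ 103 mm.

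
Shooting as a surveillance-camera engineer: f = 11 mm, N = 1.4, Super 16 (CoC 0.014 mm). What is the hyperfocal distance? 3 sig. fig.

Hyperfocal distance H = f²/(N·c) + f = 11²/(1.4 × 0.014) + 11 = 121/0.0196 + 11 ≈ 6184.5 mm ≈ 6.18 m.

6.18 m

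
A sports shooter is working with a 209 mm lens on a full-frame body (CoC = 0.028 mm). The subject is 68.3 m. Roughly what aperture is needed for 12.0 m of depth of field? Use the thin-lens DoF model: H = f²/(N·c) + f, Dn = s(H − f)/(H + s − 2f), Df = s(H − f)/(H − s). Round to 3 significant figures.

Write h = H − f = f²/(N·c). The thin-lens limits are Dn = s·h/(h + (s−f)) and Df = s·h/(h − (s−f)), so DoF = Df − Dn = 2·s·(s−f)·h / (h² − (s−f)²).
That is a quadratic in h: DoF·h² − 2·s·(s−f)·h − DoF·(s−f)² = 0 ⇒ h = (s−f)·(s + √(s² + DoF²)) / DoF = 68091 × (68300 + √(68300² + 12000²)) / 12000 = 68091 × (68300 + 69346.2) / 12000 ≈ 781039 mm.
Then N = f²/(c·h) = 209² / (0.028 × 781039) = 43681 / 21869 ≈ 2.00.

f/2.00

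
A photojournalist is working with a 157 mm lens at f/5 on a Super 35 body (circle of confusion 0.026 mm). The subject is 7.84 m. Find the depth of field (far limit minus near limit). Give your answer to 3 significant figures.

Hyperfocal distance H = f²/(N·c) + f = 157²/(5 × 0.026) + 157 = 24649/0.13 + 157 ≈ 189764.7 mm ≈ 189.8 m.
Near limit Dn = s·(H − f)/(H + s − 2f) = 7840 × (189764.7 − 157) / (189764.7 + 7840 − 2 × 157) = 7840 × 189607.7 / 197290.7 ≈ 7534.69 mm.
Far limit Df = s·(H − f)/(H − s) = 7840 × (189764.7 − 157) / (189764.7 − 7840) = 7840 × 189607.7 / 181924.7 ≈ 8171.10 mm.
Depth of field = Df − Dn = 8171.10 − 7534.69 ≈ 636.41 mm ≈ 0.636 m.

0.636 m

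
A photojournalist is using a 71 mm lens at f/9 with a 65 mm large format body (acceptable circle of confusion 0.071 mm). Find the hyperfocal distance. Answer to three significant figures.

7.96 m

Hyperfocal distance H = f²/(N·c) + f = 71²/(9 × 0.071) + 71 = 5041/0.639 + 71 ≈ 7959.9 mm ≈ 7.96 m.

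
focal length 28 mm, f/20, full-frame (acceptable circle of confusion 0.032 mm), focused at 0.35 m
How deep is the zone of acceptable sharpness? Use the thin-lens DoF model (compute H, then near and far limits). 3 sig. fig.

198 mm

Hyperfocal distance H = f²/(N·c) + f = 28²/(20 × 0.032) + 28 = 784/0.64 + 28 ≈ 1253.0 mm ≈ 1.253 m.
Near limit Dn = s·(H − f)/(H + s − 2f) = 350 × (1253.0 − 28) / (1253.0 + 350 − 2 × 28) = 350 × 1225.0 / 1547.0 ≈ 277.15 mm.
Far limit Df = s·(H − f)/(H − s) = 350 × (1253.0 − 28) / (1253.0 − 350) = 350 × 1225.0 / 903.0 ≈ 474.81 mm.
Depth of field = Df − Dn = 474.81 − 277.15 ≈ 197.66 mm.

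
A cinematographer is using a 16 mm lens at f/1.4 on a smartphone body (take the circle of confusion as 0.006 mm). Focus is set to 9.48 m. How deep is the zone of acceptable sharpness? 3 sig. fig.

Hyperfocal distance H = f²/(N·c) + f = 16²/(1.4 × 0.006) + 16 = 256/0.0084 + 16 ≈ 30492.2 mm ≈ 30.49 m.
Near limit Dn = s·(H − f)/(H + s − 2f) = 9480 × (30492.2 − 16) / (30492.2 + 9480 − 2 × 16) = 9480 × 30476.2 / 39940.2 ≈ 7233.7 mm.
Far limit Df = s·(H − f)/(H − s) = 9480 × (30492.2 − 16) / (30492.2 − 9480) = 9480 × 30476.2 / 21012.2 ≈ 13749.8 mm.
Depth of field = Df − Dn = 13749.8 − 7233.7 ≈ 6516.1 mm ≈ 6.52 m.

6.52 m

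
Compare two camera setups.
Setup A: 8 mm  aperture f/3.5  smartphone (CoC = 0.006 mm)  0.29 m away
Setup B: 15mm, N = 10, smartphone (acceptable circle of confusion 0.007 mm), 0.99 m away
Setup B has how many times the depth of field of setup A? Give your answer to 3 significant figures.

12.2

Setup A: H = 8²/(3.5×0.006) + 8 ≈ 3055.6 mm; DoF = Df − Dn = 319.570 − 265.439 ≈ 54.131 mm.
Setup B: H = 15²/(10×0.007) + 15 ≈ 3229.3 mm; DoF = Df − Dn = 1421.05 − 759.59 ≈ 661.46 mm.
Ratio = 661.46 / 54.131 ≈ 12.2.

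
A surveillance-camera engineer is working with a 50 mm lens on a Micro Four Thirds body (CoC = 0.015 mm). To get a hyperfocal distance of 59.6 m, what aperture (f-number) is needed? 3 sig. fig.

f/2.80

Rearrange H = f²/(N·c) + f for N: N = f² / ((H − f)·c).
N = 50² / ((59600 − 50) × 0.015) = 2500 / 893.2 ≈ 2.80.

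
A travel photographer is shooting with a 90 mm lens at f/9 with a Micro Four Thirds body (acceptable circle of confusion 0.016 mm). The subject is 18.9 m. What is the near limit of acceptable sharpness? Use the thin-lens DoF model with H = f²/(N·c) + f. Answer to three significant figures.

14.2 m

Hyperfocal distance H = f²/(N·c) + f = 90²/(9 × 0.016) + 90 = 8100/0.144 + 90 ≈ 56340.0 mm ≈ 56.34 m.
Near limit Dn = s·(H − f)/(H + s − 2f) = 18900 × (56340.0 − 90) / (56340.0 + 18900 − 2 × 90) = 18900 × 56250.0 / 75060.0 ≈ 14164 mm ≈ 14.2 m.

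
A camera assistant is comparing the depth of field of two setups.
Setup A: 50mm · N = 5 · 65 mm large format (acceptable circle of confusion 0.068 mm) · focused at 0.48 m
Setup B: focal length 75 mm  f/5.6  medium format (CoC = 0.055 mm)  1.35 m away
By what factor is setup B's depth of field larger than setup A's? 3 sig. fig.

3.36

Setup A: H = 50²/(5×0.068) + 50 ≈ 7402.9 mm; DoF = Df − Dn = 509.814 − 453.480 ≈ 56.334 mm.
Setup B: H = 75²/(5.6×0.055) + 75 ≈ 18338.0 mm; DoF = Df − Dn = 1451.32 − 1261.90 ≈ 189.42 mm.
Ratio = 189.42 / 56.334 ≈ 3.36.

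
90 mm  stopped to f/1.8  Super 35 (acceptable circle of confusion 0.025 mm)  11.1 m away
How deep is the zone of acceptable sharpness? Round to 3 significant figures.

Hyperfocal distance H = f²/(N·c) + f = 90²/(1.8 × 0.025) + 90 = 8100/0.045 + 90 ≈ 180090.0 mm ≈ 180.1 m.
Near limit Dn = s·(H − f)/(H + s − 2f) = 11100 × (180090.0 − 90) / (180090.0 + 11100 − 2 × 90) = 11100 × 180000.0 / 191010.0 ≈ 10460.2 mm.
Far limit Df = s·(H − f)/(H − s) = 11100 × (180090.0 − 90) / (180090.0 − 11100) = 11100 × 180000.0 / 168990.0 ≈ 11823.2 mm.
Depth of field = Df − Dn = 11823.2 − 10460.2 ≈ 1363.0 mm ≈ 1.36 m.

1.36 m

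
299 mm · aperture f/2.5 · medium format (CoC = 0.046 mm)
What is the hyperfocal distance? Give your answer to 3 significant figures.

Hyperfocal distance H = f²/(N·c) + f = 299²/(2.5 × 0.046) + 299 = 89401/0.115 + 299 ≈ 777699.0 mm ≈ 778 m.

778 m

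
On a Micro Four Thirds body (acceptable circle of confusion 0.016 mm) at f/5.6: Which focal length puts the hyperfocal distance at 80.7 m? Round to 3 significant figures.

85.0 mm

From H = f²/(N·c) + f, with f ≪ H: f ≈ √(H·N·c) = √(80700 × 5.6 × 0.016) = √7230.7 ≈ 85.03 mm.
The +f correction barely moves this — solving exactly, f² + N·c·f − N·c·H = 0 ⇒ f = (−N·c + √((N·c)² + 4·N·c·H))/2 = (−0.0896 + √28923)/2 ≈ 84.989 mm, so f ≈ 85.0 mm.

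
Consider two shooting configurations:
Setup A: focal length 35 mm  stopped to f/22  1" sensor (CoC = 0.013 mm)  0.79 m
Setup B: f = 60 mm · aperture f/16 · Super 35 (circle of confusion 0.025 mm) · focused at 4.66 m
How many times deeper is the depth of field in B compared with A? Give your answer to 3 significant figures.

22.4

Setup A: H = 35²/(22×0.013) + 35 ≈ 4318.2 mm; DoF = Df − Dn = 959.05 − 671.61 ≈ 287.44 mm.
Setup B: H = 60²/(16×0.025) + 60 ≈ 9060.0 mm; DoF = Df − Dn = 9531.8 − 3083.8 ≈ 6448.0 mm.
Ratio = 6448.0 / 287.44 ≈ 22.4.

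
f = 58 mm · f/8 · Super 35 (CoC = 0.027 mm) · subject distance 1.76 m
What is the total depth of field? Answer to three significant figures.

Hyperfocal distance H = f²/(N·c) + f = 58²/(8 × 0.027) + 58 = 3364/0.216 + 58 ≈ 15632.1 mm ≈ 15.63 m.
Near limit Dn = s·(H − f)/(H + s − 2f) = 1760 × (15632.1 − 58) / (15632.1 + 1760 − 2 × 58) = 1760 × 15574.1 / 17276.1 ≈ 1586.61 mm.
Far limit Df = s·(H − f)/(H − s) = 1760 × (15632.1 − 58) / (15632.1 − 1760) = 1760 × 15574.1 / 13872.1 ≈ 1975.94 mm.
Depth of field = Df − Dn = 1975.94 − 1586.61 ≈ 389.33 mm.

389 mm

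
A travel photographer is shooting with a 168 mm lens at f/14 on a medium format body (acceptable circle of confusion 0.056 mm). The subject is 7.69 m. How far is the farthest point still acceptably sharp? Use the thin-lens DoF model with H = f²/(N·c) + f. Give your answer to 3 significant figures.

Hyperfocal distance H = f²/(N·c) + f = 168²/(14 × 0.056) + 168 = 28224/0.784 + 168 ≈ 36168.0 mm ≈ 36.17 m.
Far limit Df = s·(H − f)/(H − s) = 7690 × (36168.0 − 168) / (36168.0 − 7690) = 7690 × 36000.0 / 28478.0 ≈ 9721.2 mm ≈ 9.72 m.

9.72 m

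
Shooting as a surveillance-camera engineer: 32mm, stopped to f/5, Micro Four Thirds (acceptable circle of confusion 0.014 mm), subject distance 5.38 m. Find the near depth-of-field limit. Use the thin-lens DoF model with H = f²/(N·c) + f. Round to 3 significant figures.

3.94 m

Hyperfocal distance H = f²/(N·c) + f = 32²/(5 × 0.014) + 32 = 1024/0.07 + 32 ≈ 14660.6 mm ≈ 14.66 m.
Near limit Dn = s·(H − f)/(H + s − 2f) = 5380 × (14660.6 − 32) / (14660.6 + 5380 − 2 × 32) = 5380 × 14628.6 / 19976.6 ≈ 3939.7 mm ≈ 3.94 m.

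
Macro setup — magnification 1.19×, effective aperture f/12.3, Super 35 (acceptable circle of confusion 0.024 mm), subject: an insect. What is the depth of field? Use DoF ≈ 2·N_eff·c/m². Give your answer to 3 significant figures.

At magnification m, DoF ≈ 2·N_eff·c/m² = 2 × 12.3 × 0.024 / 1.19² = 0.5904 / 1.416 ≈ 0.417 mm.

0.417 mm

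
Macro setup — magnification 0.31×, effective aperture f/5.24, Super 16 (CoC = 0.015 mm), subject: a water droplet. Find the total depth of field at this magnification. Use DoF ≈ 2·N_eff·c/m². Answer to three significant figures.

At magnification m, DoF ≈ 2·N_eff·c/m² = 2 × 5.24 × 0.015 / 0.31² = 0.1572 / 0.0961 ≈ 1.64 mm.

1.64 mm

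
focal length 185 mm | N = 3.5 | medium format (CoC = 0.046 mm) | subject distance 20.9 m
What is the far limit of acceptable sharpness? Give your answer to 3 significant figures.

23.2 m

Hyperfocal distance H = f²/(N·c) + f = 185²/(3.5 × 0.046) + 185 = 34225/0.161 + 185 ≈ 212762.6 mm ≈ 212.8 m.
Far limit Df = s·(H − f)/(H − s) = 20900 × (212762.6 − 185) / (212762.6 − 20900) = 20900 × 212577.6 / 191862.6 ≈ 23157 mm ≈ 23.2 m.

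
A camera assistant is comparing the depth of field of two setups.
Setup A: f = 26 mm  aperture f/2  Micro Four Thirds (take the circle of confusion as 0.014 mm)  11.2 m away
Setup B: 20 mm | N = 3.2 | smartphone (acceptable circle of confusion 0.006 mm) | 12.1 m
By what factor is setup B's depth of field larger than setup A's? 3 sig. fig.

Setup A: H = 26²/(2×0.014) + 26 ≈ 24168.9 mm; DoF = Df − Dn = 20850 − 7656 ≈ 13194 mm.
Setup B: H = 20²/(3.2×0.006) + 20 ≈ 20853.3 mm; DoF = Df − Dn = 28799 − 7659 ≈ 21140 mm.
Ratio = 21140 / 13194 ≈ 1.60.

1.60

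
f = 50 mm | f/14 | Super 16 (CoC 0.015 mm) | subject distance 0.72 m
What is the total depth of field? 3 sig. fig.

Hyperfocal distance H = f²/(N·c) + f = 50²/(14 × 0.015) + 50 = 2500/0.21 + 50 ≈ 11954.8 mm ≈ 11.95 m.
Near limit Dn = s·(H − f)/(H + s − 2f) = 720 × (11954.8 − 50) / (11954.8 + 720 − 2 × 50) = 720 × 11904.8 / 12574.8 ≈ 681.637 mm.
Far limit Df = s·(H − f)/(H − s) = 720 × (11954.8 − 50) / (11954.8 − 720) = 720 × 11904.8 / 11234.8 ≈ 762.938 mm.
Depth of field = Df − Dn = 762.938 − 681.637 ≈ 81.301 mm.

81.3 mm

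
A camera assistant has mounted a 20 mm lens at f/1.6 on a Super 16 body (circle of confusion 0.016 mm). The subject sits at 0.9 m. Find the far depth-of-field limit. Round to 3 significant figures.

Hyperfocal distance H = f²/(N·c) + f = 20²/(1.6 × 0.016) + 20 = 400/0.0256 + 20 ≈ 15645.0 mm ≈ 15.64 m.
Far limit Df = s·(H − f)/(H − s) = 900 × (15645.0 − 20) / (15645.0 − 900) = 900 × 15625.0 / 14745.0 ≈ 953.71 mm ≈ 0.954 m.

0.954 m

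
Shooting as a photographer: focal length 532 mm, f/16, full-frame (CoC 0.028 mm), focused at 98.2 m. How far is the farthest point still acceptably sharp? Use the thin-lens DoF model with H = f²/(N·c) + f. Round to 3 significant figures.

Hyperfocal distance H = f²/(N·c) + f = 532²/(16 × 0.028) + 532 = 283024/0.448 + 532 ≈ 632282.0 mm ≈ 632.3 m.
Far limit Df = s·(H − f)/(H − s) = 98200 × (632282.0 − 532) / (632282.0 − 98200) = 98200 × 631750.0 / 534082.0 ≈ 116158 mm ≈ 116 m.

116 m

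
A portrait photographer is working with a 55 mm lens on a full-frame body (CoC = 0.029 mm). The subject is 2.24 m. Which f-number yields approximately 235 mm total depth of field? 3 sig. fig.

Write h = H − f = f²/(N·c). The thin-lens limits are Dn = s·h/(h + (s−f)) and Df = s·h/(h − (s−f)), so DoF = Df − Dn = 2·s·(s−f)·h / (h² − (s−f)²).
That is a quadratic in h: DoF·h² − 2·s·(s−f)·h − DoF·(s−f)² = 0 ⇒ h = (s−f)·(s + √(s² + DoF²)) / DoF = 2185 × (2240 + √(2240² + 235²)) / 235 = 2185 × (2240 + 2252.29) / 235 ≈ 41769 mm.
Then N = f²/(c·h) = 55² / (0.029 × 41769) = 3025 / 1211.3 ≈ 2.50.

f/2.50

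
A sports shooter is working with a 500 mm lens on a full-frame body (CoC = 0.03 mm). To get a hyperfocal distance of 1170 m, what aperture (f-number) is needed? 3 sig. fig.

f/7.13

Rearrange H = f²/(N·c) + f for N: N = f² / ((H − f)·c).
N = 500² / ((1170000 − 500) × 0.03) = 250000 / 35085 ≈ 7.13.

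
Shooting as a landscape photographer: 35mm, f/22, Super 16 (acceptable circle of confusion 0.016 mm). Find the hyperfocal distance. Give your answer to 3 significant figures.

Hyperfocal distance H = f²/(N·c) + f = 35²/(22 × 0.016) + 35 = 1225/0.352 + 35 ≈ 3515.1 mm ≈ 3.52 m.

3.52 m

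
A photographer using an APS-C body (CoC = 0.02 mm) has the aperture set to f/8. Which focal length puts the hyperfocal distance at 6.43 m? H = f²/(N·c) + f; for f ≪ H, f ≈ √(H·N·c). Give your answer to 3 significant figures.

32.0 mm

From H = f²/(N·c) + f, with f ≪ H: f ≈ √(H·N·c) = √(6430 × 8 × 0.02) = √1028.8 ≈ 32.07 mm.
Exact: f² + N·c·f − N·c·H = 0 ⇒ f = (−N·c + √((N·c)² + 4·N·c·H))/2 = (−0.16 + √4115.2)/2 ≈ 31.995 mm ≈ 32.0 mm.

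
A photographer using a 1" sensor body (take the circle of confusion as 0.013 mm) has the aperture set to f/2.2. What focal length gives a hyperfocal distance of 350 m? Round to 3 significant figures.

100 mm

From H = f²/(N·c) + f, with f ≪ H: f ≈ √(H·N·c) = √(350000 × 2.2 × 0.013) = √10010 ≈ 100.0 mm.
The +f correction barely moves this — solving exactly, f² + N·c·f − N·c·H = 0 ⇒ f = (−N·c + √((N·c)² + 4·N·c·H))/2 = (−0.0286 + √40040)/2 ≈ 100.04 mm, so f ≈ 100 mm.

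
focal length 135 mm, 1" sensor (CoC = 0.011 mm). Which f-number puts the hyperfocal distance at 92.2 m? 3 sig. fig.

f/18

Rearrange H = f²/(N·c) + f for N: N = f² / ((H − f)·c).
N = 135² / ((92200 − 135) × 0.011) = 18225 / 1013 ≈ 18.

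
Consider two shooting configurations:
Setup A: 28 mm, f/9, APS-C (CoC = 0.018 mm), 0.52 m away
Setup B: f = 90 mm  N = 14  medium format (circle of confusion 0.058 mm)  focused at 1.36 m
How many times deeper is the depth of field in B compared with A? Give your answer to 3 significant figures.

3.29

Setup A: H = 28²/(9×0.018) + 28 ≈ 4867.5 mm; DoF = Df − Dn = 578.85 − 472.01 ≈ 106.84 mm.
Setup B: H = 90²/(14×0.058) + 90 ≈ 10065.4 mm; DoF = Df − Dn = 1558.41 − 1206.41 ≈ 352.00 mm.
Ratio = 352.00 / 106.84 ≈ 3.29.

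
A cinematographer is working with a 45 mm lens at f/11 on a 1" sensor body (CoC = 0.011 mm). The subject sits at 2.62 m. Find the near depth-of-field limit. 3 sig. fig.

2.27 m

Hyperfocal distance H = f²/(N·c) + f = 45²/(11 × 0.011) + 45 = 2025/0.121 + 45 ≈ 16780.5 mm ≈ 16.78 m.
Near limit Dn = s·(H − f)/(H + s − 2f) = 2620 × (16780.5 − 45) / (16780.5 + 2620 − 2 × 45) = 2620 × 16735.5 / 19310.5 ≈ 2270.6 mm ≈ 2.27 m.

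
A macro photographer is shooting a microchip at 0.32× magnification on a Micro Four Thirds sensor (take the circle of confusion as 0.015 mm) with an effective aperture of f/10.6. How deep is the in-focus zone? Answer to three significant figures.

3.11 mm

At magnification m, DoF ≈ 2·N_eff·c/m² = 2 × 10.6 × 0.015 / 0.32² = 0.318 / 0.1024 ≈ 3.11 mm.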